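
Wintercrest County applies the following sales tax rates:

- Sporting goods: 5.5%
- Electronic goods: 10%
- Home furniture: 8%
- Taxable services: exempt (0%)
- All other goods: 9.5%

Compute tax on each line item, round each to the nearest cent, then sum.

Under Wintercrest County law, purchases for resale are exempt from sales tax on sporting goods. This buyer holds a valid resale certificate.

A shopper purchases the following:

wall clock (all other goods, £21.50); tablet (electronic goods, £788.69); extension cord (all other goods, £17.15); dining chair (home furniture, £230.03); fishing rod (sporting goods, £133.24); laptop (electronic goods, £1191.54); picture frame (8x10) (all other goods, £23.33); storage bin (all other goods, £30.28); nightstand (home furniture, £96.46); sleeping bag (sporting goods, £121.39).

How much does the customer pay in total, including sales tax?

Wall clock £21.50: all other goods → 9.5% → £2.04
Tablet £788.69: electronic goods → 10% → £78.87
Extension cord £17.15: all other goods → 9.5% → £1.63
Dining chair £230.03: home furniture → 8% → £18.40
Fishing rod £133.24: sporting goods, buyer-exempt → 0% → £0.00
Laptop £1191.54: electronic goods → 10% → £119.15
Picture frame (8x10) £23.33: all other goods → 9.5% → £2.22
Storage bin £30.28: all other goods → 9.5% → £2.88
Nightstand £96.46: home furniture → 8% → £7.72
Sleeping bag £121.39: sporting goods, buyer-exempt → 0% → £0.00
Subtotal = £2653.61; tax = £232.91; total due = £2886.52

£2886.52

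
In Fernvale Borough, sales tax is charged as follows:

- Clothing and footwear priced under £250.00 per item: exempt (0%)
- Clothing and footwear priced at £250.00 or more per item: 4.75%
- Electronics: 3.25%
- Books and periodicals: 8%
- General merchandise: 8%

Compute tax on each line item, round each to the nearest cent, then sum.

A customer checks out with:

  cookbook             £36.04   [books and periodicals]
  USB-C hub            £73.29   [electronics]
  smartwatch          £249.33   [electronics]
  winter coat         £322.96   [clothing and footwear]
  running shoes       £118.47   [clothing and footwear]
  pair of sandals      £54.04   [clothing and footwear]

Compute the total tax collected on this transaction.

£28.70

Cookbook £36.04: books and periodicals → 8% → £2.88
USB-C hub £73.29: electronics → 3.25% → £2.38
Smartwatch £249.33: electronics → 3.25% → £8.10
Winter coat £322.96: clothing and footwear, £250.00 or more → 4.75% → £15.34
Running shoes £118.47: clothing and footwear, under £250.00 → 0% → £0.00
Pair of sandals £54.04: clothing and footwear, under £250.00 → 0% → £0.00
Total tax = £2.88 + £2.38 + £8.10 + £15.34 = £28.70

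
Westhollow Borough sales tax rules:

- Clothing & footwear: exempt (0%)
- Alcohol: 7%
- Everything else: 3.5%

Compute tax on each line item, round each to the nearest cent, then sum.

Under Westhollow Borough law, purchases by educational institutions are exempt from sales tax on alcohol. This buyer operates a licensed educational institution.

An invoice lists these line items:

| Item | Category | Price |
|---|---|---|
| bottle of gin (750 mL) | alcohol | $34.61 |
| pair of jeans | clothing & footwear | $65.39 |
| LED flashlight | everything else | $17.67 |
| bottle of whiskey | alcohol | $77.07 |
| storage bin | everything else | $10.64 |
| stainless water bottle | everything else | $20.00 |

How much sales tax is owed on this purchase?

Bottle of gin (750 mL) $34.61: alcohol, buyer-exempt → 0% → $0.00
Pair of jeans $65.39: clothing & footwear → 0% → $0.00
LED flashlight $17.67: everything else → 3.5% → $0.62
Bottle of whiskey $77.07: alcohol, buyer-exempt → 0% → $0.00
Storage bin $10.64: everything else → 3.5% → $0.37
Stainless water bottle $20.00: everything else → 3.5% → $0.70
Total tax = $0.62 + $0.37 + $0.70 = $1.69

$1.69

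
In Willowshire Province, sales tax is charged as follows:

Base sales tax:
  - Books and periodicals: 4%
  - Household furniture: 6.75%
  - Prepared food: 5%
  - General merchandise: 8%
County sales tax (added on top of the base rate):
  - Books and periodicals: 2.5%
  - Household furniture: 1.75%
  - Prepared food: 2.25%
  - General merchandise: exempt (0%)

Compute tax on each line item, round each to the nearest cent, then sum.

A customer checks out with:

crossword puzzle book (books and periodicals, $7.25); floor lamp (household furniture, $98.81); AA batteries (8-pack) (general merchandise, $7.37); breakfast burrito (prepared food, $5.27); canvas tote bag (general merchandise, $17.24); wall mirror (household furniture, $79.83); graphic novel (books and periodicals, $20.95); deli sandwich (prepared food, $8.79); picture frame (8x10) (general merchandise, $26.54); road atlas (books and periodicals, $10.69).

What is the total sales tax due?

Crossword puzzle book $7.25: books and periodicals → 4% + 2.5% county = 6.5% → $0.47
Floor lamp $98.81: household furniture → 6.75% + 1.75% county = 8.5% → $8.40
AA batteries (8-pack) $7.37: general merchandise → 8% + 0% county = 8% → $0.59
Breakfast burrito $5.27: prepared food → 5% + 2.25% county = 7.25% → $0.38
Canvas tote bag $17.24: general merchandise → 8% + 0% county = 8% → $1.38
Wall mirror $79.83: household furniture → 6.75% + 1.75% county = 8.5% → $6.79
Graphic novel $20.95: books and periodicals → 4% + 2.5% county = 6.5% → $1.36
Deli sandwich $8.79: prepared food → 5% + 2.25% county = 7.25% → $0.64
Picture frame (8x10) $26.54: general merchandise → 8% + 0% county = 8% → $2.12
Road atlas $10.69: books and periodicals → 4% + 2.5% county = 6.5% → $0.69
Total tax = $0.47 + $8.40 + $0.59 + $0.38 + $1.38 + $6.79 + $1.36 + $0.64 + $2.12 + $0.69 = $22.82

$22.82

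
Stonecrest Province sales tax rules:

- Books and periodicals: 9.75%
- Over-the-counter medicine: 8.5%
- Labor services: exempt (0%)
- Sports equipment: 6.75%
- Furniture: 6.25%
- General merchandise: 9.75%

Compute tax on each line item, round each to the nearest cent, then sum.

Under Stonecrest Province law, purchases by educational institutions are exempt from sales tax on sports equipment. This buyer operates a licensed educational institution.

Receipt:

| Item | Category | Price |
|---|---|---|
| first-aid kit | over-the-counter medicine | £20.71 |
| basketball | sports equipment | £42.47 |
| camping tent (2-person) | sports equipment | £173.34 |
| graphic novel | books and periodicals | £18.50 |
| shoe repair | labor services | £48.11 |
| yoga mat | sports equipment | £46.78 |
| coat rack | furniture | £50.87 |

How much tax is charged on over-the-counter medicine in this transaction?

£1.76

First-aid kit £20.71: over-the-counter medicine → 8.5% → £1.76
Tax on over-the-counter medicine = £1.76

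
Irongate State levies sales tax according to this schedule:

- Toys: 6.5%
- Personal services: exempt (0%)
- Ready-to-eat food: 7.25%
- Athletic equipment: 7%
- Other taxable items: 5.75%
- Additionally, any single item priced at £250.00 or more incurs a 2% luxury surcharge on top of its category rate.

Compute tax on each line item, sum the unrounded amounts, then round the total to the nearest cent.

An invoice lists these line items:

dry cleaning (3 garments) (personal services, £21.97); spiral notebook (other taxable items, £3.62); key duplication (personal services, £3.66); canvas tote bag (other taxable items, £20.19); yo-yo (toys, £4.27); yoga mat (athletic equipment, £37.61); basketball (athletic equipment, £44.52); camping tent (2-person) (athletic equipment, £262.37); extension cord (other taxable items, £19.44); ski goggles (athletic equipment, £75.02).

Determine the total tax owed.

Dry cleaning (3 garments) £21.97: personal services → 0% → £0.00
Spiral notebook £3.62: other taxable items → 5.75% → £0.20815
Key duplication £3.66: personal services → 0% → £0.00
Canvas tote bag £20.19: other taxable items → 5.75% → £1.160925
Yo-yo £4.27: toys → 6.5% → £0.27755
Yoga mat £37.61: athletic equipment → 7% → £2.6327
Basketball £44.52: athletic equipment → 7% → £3.1164
Camping tent (2-person) £262.37: athletic equipment → 7% + 2% surcharge = 9% → £23.6133
Extension cord £19.44: other taxable items → 5.75% → £1.1178
Ski goggles £75.02: athletic equipment → 7% → £5.2514
Unrounded tax sum = £37.378225 → £37.38

£37.38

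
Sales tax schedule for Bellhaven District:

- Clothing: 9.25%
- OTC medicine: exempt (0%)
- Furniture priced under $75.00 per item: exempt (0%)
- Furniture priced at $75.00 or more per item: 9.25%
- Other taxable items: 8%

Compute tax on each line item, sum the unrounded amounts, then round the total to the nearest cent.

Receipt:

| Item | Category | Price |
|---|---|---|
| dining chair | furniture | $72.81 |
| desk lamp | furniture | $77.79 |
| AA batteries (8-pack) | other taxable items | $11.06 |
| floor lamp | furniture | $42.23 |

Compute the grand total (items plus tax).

$211.97

Dining chair $72.81: furniture, under $75.00 → 0% → $0.00
Desk lamp $77.79: furniture, $75.00 or more → 9.25% → $7.195575
AA batteries (8-pack) $11.06: other taxable items → 8% → $0.8848
Floor lamp $42.23: furniture, under $75.00 → 0% → $0.00
Subtotal = $203.89; unrounded tax = $8.080375 → $8.08; total due = $211.97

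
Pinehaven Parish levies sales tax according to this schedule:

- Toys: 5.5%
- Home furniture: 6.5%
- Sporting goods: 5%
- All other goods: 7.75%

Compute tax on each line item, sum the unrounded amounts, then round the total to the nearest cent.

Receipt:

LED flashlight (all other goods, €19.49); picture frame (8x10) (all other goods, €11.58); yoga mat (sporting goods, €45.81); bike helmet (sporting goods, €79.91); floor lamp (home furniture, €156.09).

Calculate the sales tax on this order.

LED flashlight €19.49: all other goods → 7.75% → €1.510475
Picture frame (8x10) €11.58: all other goods → 7.75% → €0.89745
Yoga mat €45.81: sporting goods → 5% → €2.2905
Bike helmet €79.91: sporting goods → 5% → €3.9955
Floor lamp €156.09: home furniture → 6.5% → €10.14585
Unrounded tax sum = €18.839775 → €18.84

€18.84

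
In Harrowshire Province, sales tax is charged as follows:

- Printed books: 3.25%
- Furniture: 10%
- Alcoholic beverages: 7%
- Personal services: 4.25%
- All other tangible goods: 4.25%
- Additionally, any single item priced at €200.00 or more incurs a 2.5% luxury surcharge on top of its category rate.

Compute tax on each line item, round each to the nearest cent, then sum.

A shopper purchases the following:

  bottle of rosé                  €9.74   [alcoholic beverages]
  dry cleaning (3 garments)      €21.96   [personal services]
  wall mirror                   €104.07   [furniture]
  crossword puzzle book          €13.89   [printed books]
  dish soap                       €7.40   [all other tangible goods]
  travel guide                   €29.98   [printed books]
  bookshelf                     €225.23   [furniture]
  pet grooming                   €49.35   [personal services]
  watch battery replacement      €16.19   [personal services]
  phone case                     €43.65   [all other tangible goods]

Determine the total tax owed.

€46.55

Bottle of rosé €9.74: alcoholic beverages → 7% → €0.68
Dry cleaning (3 garments) €21.96: personal services → 4.25% → €0.93
Wall mirror €104.07: furniture → 10% → €10.41
Crossword puzzle book €13.89: printed books → 3.25% → €0.45
Dish soap €7.40: all other tangible goods → 4.25% → €0.31
Travel guide €29.98: printed books → 3.25% → €0.97
Bookshelf €225.23: furniture → 10% + 2.5% surcharge = 12.5% → €28.15
Pet grooming €49.35: personal services → 4.25% → €2.10
Watch battery replacement €16.19: personal services → 4.25% → €0.69
Phone case €43.65: all other tangible goods → 4.25% → €1.86
Total tax = €0.68 + €0.93 + €10.41 + €0.45 + €0.31 + €0.97 + €28.15 + €2.10 + €0.69 + €1.86 = €46.55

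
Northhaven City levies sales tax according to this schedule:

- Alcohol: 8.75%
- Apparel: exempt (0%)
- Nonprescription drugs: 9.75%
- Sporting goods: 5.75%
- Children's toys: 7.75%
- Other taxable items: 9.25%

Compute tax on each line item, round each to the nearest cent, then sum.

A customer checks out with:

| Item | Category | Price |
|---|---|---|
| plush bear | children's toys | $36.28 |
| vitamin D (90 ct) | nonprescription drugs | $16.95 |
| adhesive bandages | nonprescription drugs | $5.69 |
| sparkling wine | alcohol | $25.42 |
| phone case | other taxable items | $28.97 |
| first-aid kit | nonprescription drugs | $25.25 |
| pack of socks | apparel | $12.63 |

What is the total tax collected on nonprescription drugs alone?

Vitamin D (90 ct) $16.95: nonprescription drugs → 9.75% → $1.65
Adhesive bandages $5.69: nonprescription drugs → 9.75% → $0.55
First-aid kit $25.25: nonprescription drugs → 9.75% → $2.46
Tax on nonprescription drugs = $1.65 + $0.55 + $2.46 = $4.66

$4.66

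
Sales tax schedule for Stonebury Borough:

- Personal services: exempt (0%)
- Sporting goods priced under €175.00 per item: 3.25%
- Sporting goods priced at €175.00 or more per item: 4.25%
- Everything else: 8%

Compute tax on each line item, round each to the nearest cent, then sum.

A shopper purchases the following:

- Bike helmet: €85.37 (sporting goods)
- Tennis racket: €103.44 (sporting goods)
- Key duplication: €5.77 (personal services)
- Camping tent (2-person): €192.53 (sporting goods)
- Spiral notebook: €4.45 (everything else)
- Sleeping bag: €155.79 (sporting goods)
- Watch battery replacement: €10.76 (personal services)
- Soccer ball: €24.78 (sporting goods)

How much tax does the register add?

Bike helmet €85.37: sporting goods, under €175.00 → 3.25% → €2.77
Tennis racket €103.44: sporting goods, under €175.00 → 3.25% → €3.36
Key duplication €5.77: personal services → 0% → €0.00
Camping tent (2-person) €192.53: sporting goods, €175.00 or more → 4.25% → €8.18
Spiral notebook €4.45: everything else → 8% → €0.36
Sleeping bag €155.79: sporting goods, under €175.00 → 3.25% → €5.06
Watch battery replacement €10.76: personal services → 0% → €0.00
Soccer ball €24.78: sporting goods, under €175.00 → 3.25% → €0.81
Total tax = €2.77 + €3.36 + €8.18 + €0.36 + €5.06 + €0.81 = €20.54

€20.54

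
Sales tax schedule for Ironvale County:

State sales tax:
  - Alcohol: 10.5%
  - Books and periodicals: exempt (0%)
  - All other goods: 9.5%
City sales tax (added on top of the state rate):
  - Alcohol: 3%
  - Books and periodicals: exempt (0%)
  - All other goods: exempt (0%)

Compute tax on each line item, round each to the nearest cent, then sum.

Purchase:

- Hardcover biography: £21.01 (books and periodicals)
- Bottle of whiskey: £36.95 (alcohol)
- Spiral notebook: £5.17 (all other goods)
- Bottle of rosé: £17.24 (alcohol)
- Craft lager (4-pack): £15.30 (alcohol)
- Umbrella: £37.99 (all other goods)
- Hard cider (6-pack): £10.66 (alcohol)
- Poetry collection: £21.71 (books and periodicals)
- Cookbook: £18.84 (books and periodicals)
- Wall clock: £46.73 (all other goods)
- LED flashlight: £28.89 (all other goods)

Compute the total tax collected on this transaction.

£22.11

Hardcover biography £21.01: books and periodicals → 0% + 0% city = 0% → £0.00
Bottle of whiskey £36.95: alcohol → 10.5% + 3% city = 13.5% → £4.99
Spiral notebook £5.17: all other goods → 9.5% + 0% city = 9.5% → £0.49
Bottle of rosé £17.24: alcohol → 10.5% + 3% city = 13.5% → £2.33
Craft lager (4-pack) £15.30: alcohol → 10.5% + 3% city = 13.5% → £2.07
Umbrella £37.99: all other goods → 9.5% + 0% city = 9.5% → £3.61
Hard cider (6-pack) £10.66: alcohol → 10.5% + 3% city = 13.5% → £1.44
Poetry collection £21.71: books and periodicals → 0% + 0% city = 0% → £0.00
Cookbook £18.84: books and periodicals → 0% + 0% city = 0% → £0.00
Wall clock £46.73: all other goods → 9.5% + 0% city = 9.5% → £4.44
LED flashlight £28.89: all other goods → 9.5% + 0% city = 9.5% → £2.74
Total tax = £4.99 + £0.49 + £2.33 + £2.07 + £3.61 + £1.44 + £4.44 + £2.74 = £22.11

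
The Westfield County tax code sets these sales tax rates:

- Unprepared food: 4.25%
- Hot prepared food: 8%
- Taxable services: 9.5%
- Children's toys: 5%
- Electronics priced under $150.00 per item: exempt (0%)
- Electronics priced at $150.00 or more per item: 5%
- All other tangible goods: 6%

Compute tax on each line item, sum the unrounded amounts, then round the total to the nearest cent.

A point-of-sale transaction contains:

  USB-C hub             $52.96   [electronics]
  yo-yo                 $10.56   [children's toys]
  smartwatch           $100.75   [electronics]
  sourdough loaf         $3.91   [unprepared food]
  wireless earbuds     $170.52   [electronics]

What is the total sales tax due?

USB-C hub $52.96: electronics, under $150.00 → 0% → $0.00
Yo-yo $10.56: children's toys → 5% → $0.528
Smartwatch $100.75: electronics, under $150.00 → 0% → $0.00
Sourdough loaf $3.91: unprepared food → 4.25% → $0.166175
Wireless earbuds $170.52: electronics, $150.00 or more → 5% → $8.526
Unrounded tax sum = $9.220175 → $9.22

$9.22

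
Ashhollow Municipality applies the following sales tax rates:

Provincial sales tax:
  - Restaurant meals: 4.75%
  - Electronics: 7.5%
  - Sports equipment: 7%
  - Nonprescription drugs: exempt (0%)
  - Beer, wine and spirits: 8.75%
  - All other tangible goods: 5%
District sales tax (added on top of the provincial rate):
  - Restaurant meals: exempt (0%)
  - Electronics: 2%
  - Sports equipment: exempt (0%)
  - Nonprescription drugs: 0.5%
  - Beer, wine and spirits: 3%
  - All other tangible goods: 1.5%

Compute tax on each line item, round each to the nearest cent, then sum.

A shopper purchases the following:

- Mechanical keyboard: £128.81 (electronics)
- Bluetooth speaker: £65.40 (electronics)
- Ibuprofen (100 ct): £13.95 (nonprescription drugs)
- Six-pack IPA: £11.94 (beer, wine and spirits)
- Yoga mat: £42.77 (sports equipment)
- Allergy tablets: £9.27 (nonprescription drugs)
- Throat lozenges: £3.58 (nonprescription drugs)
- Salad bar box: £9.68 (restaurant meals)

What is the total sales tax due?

Mechanical keyboard £128.81: electronics → 7.5% + 2% district = 9.5% → £12.24
Bluetooth speaker £65.40: electronics → 7.5% + 2% district = 9.5% → £6.21
Ibuprofen (100 ct) £13.95: nonprescription drugs → 0% + 0.5% district = 0.5% → £0.07
Six-pack IPA £11.94: beer, wine and spirits → 8.75% + 3% district = 11.75% → £1.40
Yoga mat £42.77: sports equipment → 7% + 0% district = 7% → £2.99
Allergy tablets £9.27: nonprescription drugs → 0% + 0.5% district = 0.5% → £0.05
Throat lozenges £3.58: nonprescription drugs → 0% + 0.5% district = 0.5% → £0.02
Salad bar box £9.68: restaurant meals → 4.75% + 0% district = 4.75% → £0.46
Total tax = £12.24 + £6.21 + £0.07 + £1.40 + £2.99 + £0.05 + £0.02 + £0.46 = £23.44

£23.44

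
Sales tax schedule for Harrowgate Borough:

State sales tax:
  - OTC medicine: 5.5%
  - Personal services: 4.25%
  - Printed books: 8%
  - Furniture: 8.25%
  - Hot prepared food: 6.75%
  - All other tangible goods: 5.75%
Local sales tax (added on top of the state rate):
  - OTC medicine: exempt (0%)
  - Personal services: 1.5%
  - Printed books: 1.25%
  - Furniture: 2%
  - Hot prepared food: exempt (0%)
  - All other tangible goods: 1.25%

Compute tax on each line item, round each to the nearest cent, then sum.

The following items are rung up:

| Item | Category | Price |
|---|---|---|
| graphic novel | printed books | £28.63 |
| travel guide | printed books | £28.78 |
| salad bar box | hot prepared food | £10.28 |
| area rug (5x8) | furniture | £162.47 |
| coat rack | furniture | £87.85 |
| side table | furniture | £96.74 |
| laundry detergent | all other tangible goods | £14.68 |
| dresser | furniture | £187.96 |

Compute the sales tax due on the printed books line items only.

£5.31

Graphic novel £28.63: printed books → 8% + 1.25% local = 9.25% → £2.65
Travel guide £28.78: printed books → 8% + 1.25% local = 9.25% → £2.66
Tax on printed books = £2.65 + £2.66 = £5.31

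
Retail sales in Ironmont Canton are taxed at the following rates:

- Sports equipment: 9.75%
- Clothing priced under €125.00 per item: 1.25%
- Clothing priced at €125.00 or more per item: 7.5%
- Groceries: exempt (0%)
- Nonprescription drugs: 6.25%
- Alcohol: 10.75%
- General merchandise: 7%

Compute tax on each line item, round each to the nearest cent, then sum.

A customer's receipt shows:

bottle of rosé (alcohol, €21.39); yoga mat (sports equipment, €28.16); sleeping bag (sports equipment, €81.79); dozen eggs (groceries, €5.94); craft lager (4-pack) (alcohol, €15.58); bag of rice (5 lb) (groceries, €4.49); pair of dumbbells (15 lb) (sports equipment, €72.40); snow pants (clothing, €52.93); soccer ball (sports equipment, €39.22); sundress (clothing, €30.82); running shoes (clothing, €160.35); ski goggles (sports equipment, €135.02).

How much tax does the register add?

Bottle of rosé €21.39: alcohol → 10.75% → €2.30
Yoga mat €28.16: sports equipment → 9.75% → €2.75
Sleeping bag €81.79: sports equipment → 9.75% → €7.97
Dozen eggs €5.94: groceries → 0% → €0.00
Craft lager (4-pack) €15.58: alcohol → 10.75% → €1.67
Bag of rice (5 lb) €4.49: groceries → 0% → €0.00
Pair of dumbbells (15 lb) €72.40: sports equipment → 9.75% → €7.06
Snow pants €52.93: clothing, under €125.00 → 1.25% → €0.66
Soccer ball €39.22: sports equipment → 9.75% → €3.82
Sundress €30.82: clothing, under €125.00 → 1.25% → €0.39
Running shoes €160.35: clothing, €125.00 or more → 7.5% → €12.03
Ski goggles €135.02: sports equipment → 9.75% → €13.16
Total tax = €2.30 + €2.75 + €7.97 + €1.67 + €7.06 + €0.66 + €3.82 + €0.39 + €12.03 + €13.16 = €51.81

€51.81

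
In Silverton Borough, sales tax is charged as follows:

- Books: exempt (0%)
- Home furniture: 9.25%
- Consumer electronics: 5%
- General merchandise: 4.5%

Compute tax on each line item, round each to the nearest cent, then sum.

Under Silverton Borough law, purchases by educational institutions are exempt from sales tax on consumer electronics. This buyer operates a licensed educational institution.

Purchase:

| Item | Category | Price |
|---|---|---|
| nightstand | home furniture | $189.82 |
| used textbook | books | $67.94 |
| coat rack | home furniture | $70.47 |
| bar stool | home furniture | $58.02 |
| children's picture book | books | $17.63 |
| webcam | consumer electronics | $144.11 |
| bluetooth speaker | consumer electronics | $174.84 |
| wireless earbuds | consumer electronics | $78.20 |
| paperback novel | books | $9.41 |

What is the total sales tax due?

Nightstand $189.82: home furniture → 9.25% → $17.56
Used textbook $67.94: books → 0% → $0.00
Coat rack $70.47: home furniture → 9.25% → $6.52
Bar stool $58.02: home furniture → 9.25% → $5.37
Children's picture book $17.63: books → 0% → $0.00
Webcam $144.11: consumer electronics, buyer-exempt → 0% → $0.00
Bluetooth speaker $174.84: consumer electronics, buyer-exempt → 0% → $0.00
Wireless earbuds $78.20: consumer electronics, buyer-exempt → 0% → $0.00
Paperback novel $9.41: books → 0% → $0.00
Total tax = $17.56 + $6.52 + $5.37 = $29.45

$29.45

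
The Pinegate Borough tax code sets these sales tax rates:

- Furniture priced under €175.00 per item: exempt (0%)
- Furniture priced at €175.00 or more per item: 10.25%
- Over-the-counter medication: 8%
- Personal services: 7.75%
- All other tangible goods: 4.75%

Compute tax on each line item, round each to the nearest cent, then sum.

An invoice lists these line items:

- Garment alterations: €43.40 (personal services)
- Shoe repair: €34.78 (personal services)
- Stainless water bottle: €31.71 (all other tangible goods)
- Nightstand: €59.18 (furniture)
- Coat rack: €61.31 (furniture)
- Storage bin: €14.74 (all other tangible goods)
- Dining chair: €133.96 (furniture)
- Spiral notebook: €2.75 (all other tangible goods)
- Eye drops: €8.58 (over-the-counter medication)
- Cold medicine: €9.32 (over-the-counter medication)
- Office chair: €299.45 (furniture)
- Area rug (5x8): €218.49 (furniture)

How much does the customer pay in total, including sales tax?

€980.60

Garment alterations €43.40: personal services → 7.75% → €3.36
Shoe repair €34.78: personal services → 7.75% → €2.70
Stainless water bottle €31.71: all other tangible goods → 4.75% → €1.51
Nightstand €59.18: furniture, under €175.00 → 0% → €0.00
Coat rack €61.31: furniture, under €175.00 → 0% → €0.00
Storage bin €14.74: all other tangible goods → 4.75% → €0.70
Dining chair €133.96: furniture, under €175.00 → 0% → €0.00
Spiral notebook €2.75: all other tangible goods → 4.75% → €0.13
Eye drops €8.58: over-the-counter medication → 8% → €0.69
Cold medicine €9.32: over-the-counter medication → 8% → €0.75
Office chair €299.45: furniture, €175.00 or more → 10.25% → €30.69
Area rug (5x8) €218.49: furniture, €175.00 or more → 10.25% → €22.40
Subtotal = €917.67; tax = €62.93; total due = €980.60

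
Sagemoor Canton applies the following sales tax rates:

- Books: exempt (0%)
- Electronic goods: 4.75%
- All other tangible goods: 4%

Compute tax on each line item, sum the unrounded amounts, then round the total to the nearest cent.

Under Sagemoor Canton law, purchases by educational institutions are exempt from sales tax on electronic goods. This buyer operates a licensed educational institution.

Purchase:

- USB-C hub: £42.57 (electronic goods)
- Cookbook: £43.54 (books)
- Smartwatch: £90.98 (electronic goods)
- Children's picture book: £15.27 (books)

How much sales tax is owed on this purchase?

£0.00

USB-C hub £42.57: electronic goods, buyer-exempt → 0% → £0.00
Cookbook £43.54: books → 0% → £0.00
Smartwatch £90.98: electronic goods, buyer-exempt → 0% → £0.00
Children's picture book £15.27: books → 0% → £0.00
Unrounded tax sum = £0.00 → £0.00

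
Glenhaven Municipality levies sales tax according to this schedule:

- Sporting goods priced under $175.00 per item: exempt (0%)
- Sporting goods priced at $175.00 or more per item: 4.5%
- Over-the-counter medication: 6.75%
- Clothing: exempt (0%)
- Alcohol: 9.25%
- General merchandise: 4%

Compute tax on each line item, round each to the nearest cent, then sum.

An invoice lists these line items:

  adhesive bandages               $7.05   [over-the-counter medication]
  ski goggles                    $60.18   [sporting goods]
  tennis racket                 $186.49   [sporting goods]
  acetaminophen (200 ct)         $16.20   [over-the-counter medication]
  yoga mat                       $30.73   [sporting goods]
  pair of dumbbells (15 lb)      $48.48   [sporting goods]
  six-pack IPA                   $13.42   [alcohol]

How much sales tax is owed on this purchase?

Adhesive bandages $7.05: over-the-counter medication → 6.75% → $0.48
Ski goggles $60.18: sporting goods, under $175.00 → 0% → $0.00
Tennis racket $186.49: sporting goods, $175.00 or more → 4.5% → $8.39
Acetaminophen (200 ct) $16.20: over-the-counter medication → 6.75% → $1.09
Yoga mat $30.73: sporting goods, under $175.00 → 0% → $0.00
Pair of dumbbells (15 lb) $48.48: sporting goods, under $175.00 → 0% → $0.00
Six-pack IPA $13.42: alcohol → 9.25% → $1.24
Total tax = $0.48 + $8.39 + $1.09 + $1.24 = $11.20

$11.20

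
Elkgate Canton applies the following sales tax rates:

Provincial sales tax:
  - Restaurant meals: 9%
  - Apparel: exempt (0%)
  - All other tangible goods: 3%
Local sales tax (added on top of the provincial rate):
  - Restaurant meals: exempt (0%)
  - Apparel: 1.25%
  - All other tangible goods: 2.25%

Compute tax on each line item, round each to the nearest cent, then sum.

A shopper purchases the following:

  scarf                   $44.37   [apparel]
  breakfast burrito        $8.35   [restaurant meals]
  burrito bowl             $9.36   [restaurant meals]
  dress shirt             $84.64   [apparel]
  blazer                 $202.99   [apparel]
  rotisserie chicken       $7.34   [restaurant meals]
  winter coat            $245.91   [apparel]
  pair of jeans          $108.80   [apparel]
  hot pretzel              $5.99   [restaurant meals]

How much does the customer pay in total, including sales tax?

Scarf $44.37: apparel → 0% + 1.25% local = 1.25% → $0.55
Breakfast burrito $8.35: restaurant meals → 9% + 0% local = 9% → $0.75
Burrito bowl $9.36: restaurant meals → 9% + 0% local = 9% → $0.84
Dress shirt $84.64: apparel → 0% + 1.25% local = 1.25% → $1.06
Blazer $202.99: apparel → 0% + 1.25% local = 1.25% → $2.54
Rotisserie chicken $7.34: restaurant meals → 9% + 0% local = 9% → $0.66
Winter coat $245.91: apparel → 0% + 1.25% local = 1.25% → $3.07
Pair of jeans $108.80: apparel → 0% + 1.25% local = 1.25% → $1.36
Hot pretzel $5.99: restaurant meals → 9% + 0% local = 9% → $0.54
Subtotal = $717.75; tax = $11.37; total due = $729.12

$729.12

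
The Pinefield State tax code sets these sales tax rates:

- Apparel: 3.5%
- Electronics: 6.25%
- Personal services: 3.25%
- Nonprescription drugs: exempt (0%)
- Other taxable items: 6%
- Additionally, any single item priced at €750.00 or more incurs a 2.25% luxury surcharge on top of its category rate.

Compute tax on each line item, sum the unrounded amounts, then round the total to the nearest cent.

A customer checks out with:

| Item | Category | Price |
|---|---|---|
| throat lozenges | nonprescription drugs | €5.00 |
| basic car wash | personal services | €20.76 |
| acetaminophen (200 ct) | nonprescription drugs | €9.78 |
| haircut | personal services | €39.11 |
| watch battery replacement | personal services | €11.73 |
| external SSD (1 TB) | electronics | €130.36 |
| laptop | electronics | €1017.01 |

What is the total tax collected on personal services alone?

€2.33

Basic car wash €20.76: personal services → 3.25% → €0.6747
Haircut €39.11: personal services → 3.25% → €1.271075
Watch battery replacement €11.73: personal services → 3.25% → €0.381225
Tax on personal services: unrounded sum = €2.327 → €2.33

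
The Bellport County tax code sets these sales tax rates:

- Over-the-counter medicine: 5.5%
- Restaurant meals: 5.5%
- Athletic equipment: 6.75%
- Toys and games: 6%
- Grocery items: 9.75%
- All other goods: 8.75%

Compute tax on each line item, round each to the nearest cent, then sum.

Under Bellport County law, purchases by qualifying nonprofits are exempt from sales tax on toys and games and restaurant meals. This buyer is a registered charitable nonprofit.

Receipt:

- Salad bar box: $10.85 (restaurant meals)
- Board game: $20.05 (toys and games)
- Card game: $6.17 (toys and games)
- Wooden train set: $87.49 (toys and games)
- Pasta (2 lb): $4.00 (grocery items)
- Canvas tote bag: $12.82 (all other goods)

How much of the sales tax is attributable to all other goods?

$1.12

Canvas tote bag $12.82: all other goods → 8.75% → $1.12
Tax on all other goods = $1.12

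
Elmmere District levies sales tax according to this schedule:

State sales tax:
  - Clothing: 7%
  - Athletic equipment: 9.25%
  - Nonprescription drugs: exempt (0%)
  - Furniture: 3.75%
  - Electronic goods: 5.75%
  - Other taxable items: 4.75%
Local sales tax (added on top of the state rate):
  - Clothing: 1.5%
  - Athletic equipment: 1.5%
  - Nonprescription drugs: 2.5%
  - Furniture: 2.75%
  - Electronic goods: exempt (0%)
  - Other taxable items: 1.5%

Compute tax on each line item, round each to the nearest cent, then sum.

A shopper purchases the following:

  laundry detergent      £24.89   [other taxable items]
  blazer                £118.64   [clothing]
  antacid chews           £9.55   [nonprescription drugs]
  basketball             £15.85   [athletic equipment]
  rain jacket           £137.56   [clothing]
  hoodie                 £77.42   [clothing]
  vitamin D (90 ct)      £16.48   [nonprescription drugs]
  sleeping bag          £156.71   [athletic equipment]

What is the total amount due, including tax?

Laundry detergent £24.89: other taxable items → 4.75% + 1.5% local = 6.25% → £1.56
Blazer £118.64: clothing → 7% + 1.5% local = 8.5% → £10.08
Antacid chews £9.55: nonprescription drugs → 0% + 2.5% local = 2.5% → £0.24
Basketball £15.85: athletic equipment → 9.25% + 1.5% local = 10.75% → £1.70
Rain jacket £137.56: clothing → 7% + 1.5% local = 8.5% → £11.69
Hoodie £77.42: clothing → 7% + 1.5% local = 8.5% → £6.58
Vitamin D (90 ct) £16.48: nonprescription drugs → 0% + 2.5% local = 2.5% → £0.41
Sleeping bag £156.71: athletic equipment → 9.25% + 1.5% local = 10.75% → £16.85
Subtotal = £557.10; tax = £49.11; total due = £606.21

£606.21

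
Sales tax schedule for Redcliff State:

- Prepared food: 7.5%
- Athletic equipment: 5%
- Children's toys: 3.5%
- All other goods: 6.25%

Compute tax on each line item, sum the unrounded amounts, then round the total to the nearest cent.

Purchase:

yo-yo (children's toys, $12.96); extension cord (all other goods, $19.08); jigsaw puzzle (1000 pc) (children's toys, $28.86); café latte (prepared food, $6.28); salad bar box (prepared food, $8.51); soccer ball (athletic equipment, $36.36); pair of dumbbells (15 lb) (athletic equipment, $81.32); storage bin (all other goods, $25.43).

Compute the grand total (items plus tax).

Yo-yo $12.96: children's toys → 3.5% → $0.4536
Extension cord $19.08: all other goods → 6.25% → $1.1925
Jigsaw puzzle (1000 pc) $28.86: children's toys → 3.5% → $1.0101
Café latte $6.28: prepared food → 7.5% → $0.471
Salad bar box $8.51: prepared food → 7.5% → $0.63825
Soccer ball $36.36: athletic equipment → 5% → $1.818
Pair of dumbbells (15 lb) $81.32: athletic equipment → 5% → $4.066
Storage bin $25.43: all other goods → 6.25% → $1.589375
Subtotal = $218.80; unrounded tax = $11.238825 → $11.24; total due = $230.04

$230.04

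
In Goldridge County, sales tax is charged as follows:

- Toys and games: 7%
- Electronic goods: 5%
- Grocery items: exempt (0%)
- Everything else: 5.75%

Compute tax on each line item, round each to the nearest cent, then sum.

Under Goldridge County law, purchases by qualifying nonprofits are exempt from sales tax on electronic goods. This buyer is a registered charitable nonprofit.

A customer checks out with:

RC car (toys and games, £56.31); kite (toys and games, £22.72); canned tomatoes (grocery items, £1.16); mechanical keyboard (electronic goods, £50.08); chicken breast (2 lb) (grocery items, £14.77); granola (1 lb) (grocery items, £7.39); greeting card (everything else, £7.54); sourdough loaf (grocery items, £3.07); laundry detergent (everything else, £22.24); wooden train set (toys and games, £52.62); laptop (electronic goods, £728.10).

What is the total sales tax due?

RC car £56.31: toys and games → 7% → £3.94
Kite £22.72: toys and games → 7% → £1.59
Canned tomatoes £1.16: grocery items → 0% → £0.00
Mechanical keyboard £50.08: electronic goods, buyer-exempt → 0% → £0.00
Chicken breast (2 lb) £14.77: grocery items → 0% → £0.00
Granola (1 lb) £7.39: grocery items → 0% → £0.00
Greeting card £7.54: everything else → 5.75% → £0.43
Sourdough loaf £3.07: grocery items → 0% → £0.00
Laundry detergent £22.24: everything else → 5.75% → £1.28
Wooden train set £52.62: toys and games → 7% → £3.68
Laptop £728.10: electronic goods, buyer-exempt → 0% → £0.00
Total tax = £3.94 + £1.59 + £0.43 + £1.28 + £3.68 = £10.92

£10.92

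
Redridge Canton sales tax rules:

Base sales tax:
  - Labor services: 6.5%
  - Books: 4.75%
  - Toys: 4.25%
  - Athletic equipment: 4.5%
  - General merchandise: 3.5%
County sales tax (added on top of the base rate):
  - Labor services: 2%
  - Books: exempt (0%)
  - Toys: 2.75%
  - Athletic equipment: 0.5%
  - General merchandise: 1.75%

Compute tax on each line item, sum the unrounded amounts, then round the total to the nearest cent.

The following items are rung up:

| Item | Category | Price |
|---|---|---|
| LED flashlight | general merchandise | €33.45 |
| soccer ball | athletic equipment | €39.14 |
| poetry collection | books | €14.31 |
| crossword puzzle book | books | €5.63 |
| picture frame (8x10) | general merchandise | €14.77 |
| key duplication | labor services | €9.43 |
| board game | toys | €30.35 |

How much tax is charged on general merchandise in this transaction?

€2.53

LED flashlight €33.45: general merchandise → 3.5% + 1.75% county = 5.25% → €1.756125
Picture frame (8x10) €14.77: general merchandise → 3.5% + 1.75% county = 5.25% → €0.775425
Tax on general merchandise: unrounded sum = €2.53155 → €2.53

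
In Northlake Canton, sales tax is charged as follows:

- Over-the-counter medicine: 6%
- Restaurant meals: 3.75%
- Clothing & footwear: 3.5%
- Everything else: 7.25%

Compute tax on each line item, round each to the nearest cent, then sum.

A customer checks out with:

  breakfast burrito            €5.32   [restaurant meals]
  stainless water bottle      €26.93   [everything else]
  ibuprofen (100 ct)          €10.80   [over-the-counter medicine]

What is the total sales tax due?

€2.80

Breakfast burrito €5.32: restaurant meals → 3.75% → €0.20
Stainless water bottle €26.93: everything else → 7.25% → €1.95
Ibuprofen (100 ct) €10.80: over-the-counter medicine → 6% → €0.65
Total tax = €0.20 + €1.95 + €0.65 = €2.80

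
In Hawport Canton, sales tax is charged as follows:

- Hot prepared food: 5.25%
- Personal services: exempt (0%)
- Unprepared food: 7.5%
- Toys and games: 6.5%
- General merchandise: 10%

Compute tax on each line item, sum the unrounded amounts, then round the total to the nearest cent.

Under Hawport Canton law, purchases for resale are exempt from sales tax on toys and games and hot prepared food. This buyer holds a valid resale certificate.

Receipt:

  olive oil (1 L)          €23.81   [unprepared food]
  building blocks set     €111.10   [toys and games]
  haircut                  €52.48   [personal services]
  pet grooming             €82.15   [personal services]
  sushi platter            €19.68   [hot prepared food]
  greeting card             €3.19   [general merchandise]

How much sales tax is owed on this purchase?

€2.10

Olive oil (1 L) €23.81: unprepared food → 7.5% → €1.78575
Building blocks set €111.10: toys and games, buyer-exempt → 0% → €0.00
Haircut €52.48: personal services → 0% → €0.00
Pet grooming €82.15: personal services → 0% → €0.00
Sushi platter €19.68: hot prepared food, buyer-exempt → 0% → €0.00
Greeting card €3.19: general merchandise → 10% → €0.319
Unrounded tax sum = €2.10475 → €2.10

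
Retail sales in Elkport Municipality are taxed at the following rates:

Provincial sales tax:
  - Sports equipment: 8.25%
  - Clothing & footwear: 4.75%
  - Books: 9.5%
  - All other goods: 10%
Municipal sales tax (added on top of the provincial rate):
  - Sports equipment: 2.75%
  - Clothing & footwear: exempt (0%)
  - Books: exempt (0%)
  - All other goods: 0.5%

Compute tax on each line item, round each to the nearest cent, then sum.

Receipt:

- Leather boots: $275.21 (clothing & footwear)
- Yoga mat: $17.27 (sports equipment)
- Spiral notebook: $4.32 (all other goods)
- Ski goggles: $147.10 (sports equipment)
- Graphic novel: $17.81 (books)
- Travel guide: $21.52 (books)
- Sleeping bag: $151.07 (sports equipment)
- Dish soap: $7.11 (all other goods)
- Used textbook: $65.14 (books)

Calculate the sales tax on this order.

Leather boots $275.21: clothing & footwear → 4.75% + 0% municipal = 4.75% → $13.07
Yoga mat $17.27: sports equipment → 8.25% + 2.75% municipal = 11% → $1.90
Spiral notebook $4.32: all other goods → 10% + 0.5% municipal = 10.5% → $0.45
Ski goggles $147.10: sports equipment → 8.25% + 2.75% municipal = 11% → $16.18
Graphic novel $17.81: books → 9.5% + 0% municipal = 9.5% → $1.69
Travel guide $21.52: books → 9.5% + 0% municipal = 9.5% → $2.04
Sleeping bag $151.07: sports equipment → 8.25% + 2.75% municipal = 11% → $16.62
Dish soap $7.11: all other goods → 10% + 0.5% municipal = 10.5% → $0.75
Used textbook $65.14: books → 9.5% + 0% municipal = 9.5% → $6.19
Total tax = $13.07 + $1.90 + $0.45 + $16.18 + $1.69 + $2.04 + $16.62 + $0.75 + $6.19 = $58.89

$58.89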